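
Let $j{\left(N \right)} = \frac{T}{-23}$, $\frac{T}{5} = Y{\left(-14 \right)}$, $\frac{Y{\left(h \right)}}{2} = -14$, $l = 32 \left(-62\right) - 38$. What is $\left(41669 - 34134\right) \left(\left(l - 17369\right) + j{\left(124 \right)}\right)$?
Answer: $- \frac{3359502355}{23} \approx -1.4607 \cdot 10^{8}$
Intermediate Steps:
$l = -2022$ ($l = -1984 - 38 = -2022$)
$Y{\left(h \right)} = -28$ ($Y{\left(h \right)} = 2 \left(-14\right) = -28$)
$T = -140$ ($T = 5 \left(-28\right) = -140$)
$j{\left(N \right)} = \frac{140}{23}$ ($j{\left(N \right)} = - \frac{140}{-23} = \left(-140\right) \left(- \frac{1}{23}\right) = \frac{140}{23}$)
$\left(41669 - 34134\right) \left(\left(l - 17369\right) + j{\left(124 \right)}\right) = \left(41669 - 34134\right) \left(\left(-2022 - 17369\right) + \frac{140}{23}\right) = 7535 \left(-19391 + \frac{140}{23}\right) = 7535 \left(- \frac{445853}{23}\right) = - \frac{3359502355}{23}$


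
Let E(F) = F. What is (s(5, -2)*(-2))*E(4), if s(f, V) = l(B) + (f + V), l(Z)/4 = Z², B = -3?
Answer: -312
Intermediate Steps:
l(Z) = 4*Z²
s(f, V) = 36 + V + f (s(f, V) = 4*(-3)² + (f + V) = 4*9 + (V + f) = 36 + (V + f) = 36 + V + f)
(s(5, -2)*(-2))*E(4) = ((36 - 2 + 5)*(-2))*4 = (39*(-2))*4 = -78*4 = -312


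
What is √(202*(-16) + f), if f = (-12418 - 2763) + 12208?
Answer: I*√6205 ≈ 78.772*I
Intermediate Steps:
f = -2973 (f = -15181 + 12208 = -2973)
√(202*(-16) + f) = √(202*(-16) - 2973) = √(-3232 - 2973) = √(-6205) = I*√6205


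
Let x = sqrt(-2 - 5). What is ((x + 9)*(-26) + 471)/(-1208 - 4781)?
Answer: -237/5989 + 26*I*sqrt(7)/5989 ≈ -0.039573 + 0.011486*I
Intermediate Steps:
x = I*sqrt(7) (x = sqrt(-7) = I*sqrt(7) ≈ 2.6458*I)
((x + 9)*(-26) + 471)/(-1208 - 4781) = ((I*sqrt(7) + 9)*(-26) + 471)/(-1208 - 4781) = ((9 + I*sqrt(7))*(-26) + 471)/(-5989) = ((-234 - 26*I*sqrt(7)) + 471)*(-1/5989) = (237 - 26*I*sqrt(7))*(-1/5989) = -237/5989 + 26*I*sqrt(7)/5989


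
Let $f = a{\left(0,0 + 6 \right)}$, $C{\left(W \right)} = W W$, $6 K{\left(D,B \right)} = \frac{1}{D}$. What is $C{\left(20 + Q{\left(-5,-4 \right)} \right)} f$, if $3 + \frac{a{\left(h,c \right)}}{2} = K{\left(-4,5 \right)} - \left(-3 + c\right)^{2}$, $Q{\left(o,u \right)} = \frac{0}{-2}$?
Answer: $- \frac{28900}{3} \approx -9633.3$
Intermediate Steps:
$Q{\left(o,u \right)} = 0$ ($Q{\left(o,u \right)} = 0 \left(- \frac{1}{2}\right) = 0$)
$K{\left(D,B \right)} = \frac{1}{6 D}$
$a{\left(h,c \right)} = - \frac{73}{12} - 2 \left(-3 + c\right)^{2}$ ($a{\left(h,c \right)} = -6 + 2 \left(\frac{1}{6 \left(-4\right)} - \left(-3 + c\right)^{2}\right) = -6 + 2 \left(\frac{1}{6} \left(- \frac{1}{4}\right) - \left(-3 + c\right)^{2}\right) = -6 + 2 \left(- \frac{1}{24} - \left(-3 + c\right)^{2}\right) = -6 - \left(\frac{1}{12} + 2 \left(-3 + c\right)^{2}\right) = - \frac{73}{12} - 2 \left(-3 + c\right)^{2}$)
$C{\left(W \right)} = W^{2}$
$f = - \frac{289}{12}$ ($f = - \frac{73}{12} - 2 \left(-3 + \left(0 + 6\right)\right)^{2} = - \frac{73}{12} - 2 \left(-3 + 6\right)^{2} = - \frac{73}{12} - 2 \cdot 3^{2} = - \frac{73}{12} - 18 = - \frac{289}{12} \approx -24.083$)
$C{\left(20 + Q{\left(-5,-4 \right)} \right)} f = \left(20 + 0\right)^{2} \left(- \frac{289}{12}\right) = 20^{2} \left(- \frac{289}{12}\right) = 400 \left(- \frac{289}{12}\right) = - \frac{28900}{3}$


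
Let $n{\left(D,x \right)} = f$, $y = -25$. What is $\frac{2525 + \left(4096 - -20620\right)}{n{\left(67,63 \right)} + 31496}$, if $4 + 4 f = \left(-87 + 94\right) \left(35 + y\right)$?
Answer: $\frac{54482}{63025} \approx 0.86445$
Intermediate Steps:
$f = \frac{33}{2}$ ($f = -1 + \frac{\left(-87 + 94\right) \left(35 - 25\right)}{4} = -1 + \frac{7 \cdot 10}{4} = -1 + \frac{1}{4} \cdot 70 = -1 + \frac{35}{2} = \frac{33}{2} \approx 16.5$)
$n{\left(D,x \right)} = \frac{33}{2}$
$\frac{2525 + \left(4096 - -20620\right)}{n{\left(67,63 \right)} + 31496} = \frac{2525 + \left(4096 - -20620\right)}{\frac{33}{2} + 31496} = \frac{2525 + \left(4096 + 20620\right)}{\frac{63025}{2}} = \left(2525 + 24716\right) \frac{2}{63025} = 27241 \cdot \frac{2}{63025} = \frac{54482}{63025}$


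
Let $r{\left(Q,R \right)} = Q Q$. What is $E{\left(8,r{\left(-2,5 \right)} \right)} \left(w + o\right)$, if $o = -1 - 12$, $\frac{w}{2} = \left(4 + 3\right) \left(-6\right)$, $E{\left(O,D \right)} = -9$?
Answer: $873$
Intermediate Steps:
$r{\left(Q,R \right)} = Q^{2}$
$w = -84$ ($w = 2 \left(4 + 3\right) \left(-6\right) = 2 \cdot 7 \left(-6\right) = 2 \left(-42\right) = -84$)
$o = -13$ ($o = -1 - 12 = -13$)
$E{\left(8,r{\left(-2,5 \right)} \right)} \left(w + o\right) = - 9 \left(-84 - 13\right) = \left(-9\right) \left(-97\right) = 873$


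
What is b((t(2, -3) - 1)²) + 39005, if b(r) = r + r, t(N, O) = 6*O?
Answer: 39727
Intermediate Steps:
b(r) = 2*r
b((t(2, -3) - 1)²) + 39005 = 2*(6*(-3) - 1)² + 39005 = 2*(-18 - 1)² + 39005 = 2*(-19)² + 39005 = 2*361 + 39005 = 722 + 39005 = 39727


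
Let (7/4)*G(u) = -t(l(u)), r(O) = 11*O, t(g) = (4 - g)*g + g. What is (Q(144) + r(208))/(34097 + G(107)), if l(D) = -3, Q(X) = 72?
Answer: 3304/47755 ≈ 0.069186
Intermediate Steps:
t(g) = g + g*(4 - g) (t(g) = g*(4 - g) + g = g + g*(4 - g))
G(u) = 96/7 (G(u) = 4*(-(-3)*(5 - 1*(-3)))/7 = 4*(-(-3)*(5 + 3))/7 = 4*(-(-3)*8)/7 = 4*(-1*(-24))/7 = (4/7)*24 = 96/7)
(Q(144) + r(208))/(34097 + G(107)) = (72 + 11*208)/(34097 + 96/7) = (72 + 2288)/(238775/7) = 2360*(7/238775) = 3304/47755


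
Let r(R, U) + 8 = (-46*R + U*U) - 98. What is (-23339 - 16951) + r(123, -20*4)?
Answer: -39654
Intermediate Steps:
r(R, U) = -106 + U**2 - 46*R (r(R, U) = -8 + ((-46*R + U*U) - 98) = -8 + ((-46*R + U**2) - 98) = -8 + ((U**2 - 46*R) - 98) = -8 + (-98 + U**2 - 46*R) = -106 + U**2 - 46*R)
(-23339 - 16951) + r(123, -20*4) = (-23339 - 16951) + (-106 + (-20*4)**2 - 46*123) = -40290 + (-106 + (-80)**2 - 5658) = -40290 + (-106 + 6400 - 5658) = -40290 + 636 = -39654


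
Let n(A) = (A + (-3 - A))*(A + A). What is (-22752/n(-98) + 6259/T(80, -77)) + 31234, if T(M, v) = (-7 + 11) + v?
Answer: 111278919/3577 ≈ 31110.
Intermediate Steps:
n(A) = -6*A
T(M, v) = 4 + v
(-22752/n(-98) + 6259/T(80, -77)) + 31234 = (-22752/((-6*(-98))) + 6259/(4 - 77)) + 31234 = (-22752/588 + 6259/(-73)) + 31234 = (-22752*1/588 + 6259*(-1/73)) + 31234 = (-1896/49 - 6259/73) + 31234 = -445099/3577 + 31234 = 111278919/3577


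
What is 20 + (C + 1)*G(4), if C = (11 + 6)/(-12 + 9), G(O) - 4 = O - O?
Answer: 4/3 ≈ 1.3333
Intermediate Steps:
G(O) = 4 (G(O) = 4 + (O - O) = 4 + 0 = 4)
C = -17/3 (C = 17/(-3) = 17*(-⅓) = -17/3 ≈ -5.6667)
20 + (C + 1)*G(4) = 20 + (-17/3 + 1)*4 = 20 - 14/3*4 = 20 - 56/3 = 4/3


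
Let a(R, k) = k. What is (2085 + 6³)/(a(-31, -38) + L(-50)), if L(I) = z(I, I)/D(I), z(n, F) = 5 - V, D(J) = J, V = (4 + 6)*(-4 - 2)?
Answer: -7670/131 ≈ -58.550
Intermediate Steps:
V = -60 (V = 10*(-6) = -60)
z(n, F) = 65 (z(n, F) = 5 - 1*(-60) = 5 + 60 = 65)
L(I) = 65/I
(2085 + 6³)/(a(-31, -38) + L(-50)) = (2085 + 6³)/(-38 + 65/(-50)) = (2085 + 216)/(-38 + 65*(-1/50)) = 2301/(-38 - 13/10) = 2301/(-393/10) = 2301*(-10/393) = -7670/131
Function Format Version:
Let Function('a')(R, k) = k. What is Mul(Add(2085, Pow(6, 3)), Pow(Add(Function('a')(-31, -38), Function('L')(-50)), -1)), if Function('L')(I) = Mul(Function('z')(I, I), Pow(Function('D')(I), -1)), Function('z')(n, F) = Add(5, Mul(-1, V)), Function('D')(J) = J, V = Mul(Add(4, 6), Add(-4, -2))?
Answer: Rational(-7670, 131) ≈ -58.550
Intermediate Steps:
V = -60 (V = Mul(10, -6) = -60)
Function('z')(n, F) = 65 (Function('z')(n, F) = Add(5, Mul(-1, -60)) = Add(5, 60) = 65)
Function('L')(I) = Mul(65, Pow(I, -1))
Mul(Add(2085, Pow(6, 3)), Pow(Add(Function('a')(-31, -38), Function('L')(-50)), -1)) = Mul(Add(2085, Pow(6, 3)), Pow(Add(-38, Mul(65, Pow(-50, -1))), -1)) = Mul(Add(2085, 216), Pow(Add(-38, Mul(65, Rational(-1, 50))), -1)) = Mul(2301, Pow(Add(-38, Rational(-13, 10)), -1)) = Mul(2301, Pow(Rational(-393, 10), -1)) = Mul(2301, Rational(-10, 393)) = Rational(-7670, 131)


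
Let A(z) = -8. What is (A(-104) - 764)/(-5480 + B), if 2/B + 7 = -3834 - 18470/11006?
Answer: 8162455588/57940752423 ≈ 0.14088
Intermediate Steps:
B = -5503/10573129 (B = 2/(-7 + (-3834 - 18470/11006)) = 2/(-7 + (-3834 - 18470*1/11006)) = 2/(-7 + (-3834 - 9235/5503)) = 2/(-7 - 21107737/5503) = 2/(-21146258/5503) = 2*(-5503/21146258) = -5503/10573129 ≈ -0.00052047)
(A(-104) - 764)/(-5480 + B) = (-8 - 764)/(-5480 - 5503/10573129) = -772/(-57940752423/10573129) = -772*(-10573129/57940752423) = 8162455588/57940752423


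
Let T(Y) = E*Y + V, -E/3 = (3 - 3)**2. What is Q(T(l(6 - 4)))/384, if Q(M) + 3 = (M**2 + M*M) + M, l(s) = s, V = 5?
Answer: 13/96 ≈ 0.13542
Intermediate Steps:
E = 0 (E = -3*(3 - 3)**2 = -3*0**2 = -3*0 = 0)
T(Y) = 5 (T(Y) = 0*Y + 5 = 0 + 5 = 5)
Q(M) = -3 + M + 2*M**2 (Q(M) = -3 + ((M**2 + M*M) + M) = -3 + ((M**2 + M**2) + M) = -3 + (2*M**2 + M) = -3 + (M + 2*M**2) = -3 + M + 2*M**2)
Q(T(l(6 - 4)))/384 = (-3 + 5 + 2*5**2)/384 = (-3 + 5 + 2*25)*(1/384) = (-3 + 5 + 50)*(1/384) = 52*(1/384) = 13/96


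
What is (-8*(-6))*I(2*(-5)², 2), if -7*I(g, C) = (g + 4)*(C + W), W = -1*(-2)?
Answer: -10368/7 ≈ -1481.1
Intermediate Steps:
W = 2
I(g, C) = -(2 + C)*(4 + g)/7 (I(g, C) = -(g + 4)*(C + 2)/7 = -(4 + g)*(2 + C)/7 = -(2 + C)*(4 + g)/7)
(-8*(-6))*I(2*(-5)², 2) = (-8*(-6))*(-8/7 - 4/7*2 - 4*(-5)²/7 - ⅐*2*2*(-5)²) = 48*(-8/7 - 8/7 - 4*25/7 - ⅐*2*2*25) = 48*(-8/7 - 8/7 - 2/7*50 - ⅐*2*50) = 48*(-8/7 - 8/7 - 100/7 - 100/7) = 48*(-216/7) = -10368/7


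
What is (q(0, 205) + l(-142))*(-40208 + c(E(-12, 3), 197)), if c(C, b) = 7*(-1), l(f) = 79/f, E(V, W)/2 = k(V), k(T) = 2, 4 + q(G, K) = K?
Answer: -1144639545/142 ≈ -8.0608e+6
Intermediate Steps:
q(G, K) = -4 + K
E(V, W) = 4 (E(V, W) = 2*2 = 4)
c(C, b) = -7
(q(0, 205) + l(-142))*(-40208 + c(E(-12, 3), 197)) = ((-4 + 205) + 79/(-142))*(-40208 - 7) = (201 + 79*(-1/142))*(-40215) = (201 - 79/142)*(-40215) = (28463/142)*(-40215) = -1144639545/142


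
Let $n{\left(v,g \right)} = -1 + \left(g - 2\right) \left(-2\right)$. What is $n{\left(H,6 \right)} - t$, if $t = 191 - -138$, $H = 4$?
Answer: $-338$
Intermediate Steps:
$t = 329$ ($t = 191 + 138 = 329$)
$n{\left(v,g \right)} = 3 - 2 g$ ($n{\left(v,g \right)} = -1 + \left(-2 + g\right) \left(-2\right) = -1 - \left(-4 + 2 g\right) = 3 - 2 g$)
$n{\left(H,6 \right)} - t = \left(3 - 12\right) - 329 = -9 - 329 = -338$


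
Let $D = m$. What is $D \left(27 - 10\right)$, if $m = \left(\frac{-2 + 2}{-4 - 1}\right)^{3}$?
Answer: $0$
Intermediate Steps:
$m = 0$ ($m = \left(\frac{0}{-5}\right)^{3} = \left(0 \left(- \frac{1}{5}\right)\right)^{3} = 0^{3} = 0$)
$D = 0$
$D \left(27 - 10\right) = 0 \left(27 - 10\right) = 0 \cdot 17 = 0$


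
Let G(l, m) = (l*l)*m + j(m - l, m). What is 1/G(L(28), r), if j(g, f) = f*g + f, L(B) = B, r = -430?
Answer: -1/140610 ≈ -7.1119e-6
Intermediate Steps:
j(g, f) = f + f*g
G(l, m) = m*l² + m*(1 + m - l) (G(l, m) = (l*l)*m + m*(1 + (m - l)) = l²*m + m*(1 + m - l) = m*l² + m*(1 + m - l))
1/G(L(28), r) = 1/(-430*(1 - 430 + 28² - 1*28)) = 1/(-430*(1 - 430 + 784 - 28)) = 1/(-430*327) = 1/(-140610) = -1/140610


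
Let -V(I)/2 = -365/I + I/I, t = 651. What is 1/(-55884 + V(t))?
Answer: -651/36381056 ≈ -1.7894e-5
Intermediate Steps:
V(I) = -2 + 730/I (V(I) = -2*(-365/I + I/I) = -2*(-365/I + 1) = -2*(1 - 365/I) = -2 + 730/I)
1/(-55884 + V(t)) = 1/(-55884 + (-2 + 730/651)) = 1/(-55884 - 572/651) = 1/(-36381056/651) = -651/36381056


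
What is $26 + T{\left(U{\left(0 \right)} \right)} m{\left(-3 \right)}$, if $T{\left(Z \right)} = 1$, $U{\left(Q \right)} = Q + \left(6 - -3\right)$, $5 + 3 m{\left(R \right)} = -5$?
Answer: $\frac{68}{3} \approx 22.667$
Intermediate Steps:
$m{\left(R \right)} = - \frac{10}{3}$ ($m{\left(R \right)} = - \frac{5}{3} + \frac{1}{3} \left(-5\right) = - \frac{5}{3} - \frac{5}{3} = - \frac{10}{3}$)
$U{\left(Q \right)} = 9 + Q$ ($U{\left(Q \right)} = Q + \left(6 + 3\right) = Q + 9 = 9 + Q$)
$26 + T{\left(U{\left(0 \right)} \right)} m{\left(-3 \right)} = 26 + 1 \left(- \frac{10}{3}\right) = 26 - \frac{10}{3} = \frac{68}{3}$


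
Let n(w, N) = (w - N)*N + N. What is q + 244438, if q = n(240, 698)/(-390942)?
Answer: 47780699791/195471 ≈ 2.4444e+5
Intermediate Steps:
n(w, N) = N + N*(w - N) (n(w, N) = N*(w - N) + N = N + N*(w - N))
q = 159493/195471 (q = (698*(1 + 240 - 1*698))/(-390942) = (698*(1 + 240 - 698))*(-1/390942) = (698*(-457))*(-1/390942) = -318986*(-1/390942) = 159493/195471 ≈ 0.81594)
q + 244438 = 159493/195471 + 244438 = 47780699791/195471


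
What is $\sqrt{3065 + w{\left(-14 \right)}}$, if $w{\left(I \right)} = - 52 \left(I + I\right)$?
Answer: $\sqrt{4521} \approx 67.238$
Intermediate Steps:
$w{\left(I \right)} = - 104 I$ ($w{\left(I \right)} = - 52 \cdot 2 I = - 104 I$)
$\sqrt{3065 + w{\left(-14 \right)}} = \sqrt{3065 - -1456} = \sqrt{3065 + 1456} = \sqrt{4521}$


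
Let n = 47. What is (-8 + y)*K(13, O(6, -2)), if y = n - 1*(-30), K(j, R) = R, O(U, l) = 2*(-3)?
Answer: -414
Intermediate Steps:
O(U, l) = -6
y = 77 (y = 47 - 1*(-30) = 47 + 30 = 77)
(-8 + y)*K(13, O(6, -2)) = (-8 + 77)*(-6) = 69*(-6) = -414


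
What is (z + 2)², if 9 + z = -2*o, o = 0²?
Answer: 49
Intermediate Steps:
o = 0
z = -9 (z = -9 - 2*0 = -9 + 0 = -9)
(z + 2)² = (-9 + 2)² = (-7)² = 49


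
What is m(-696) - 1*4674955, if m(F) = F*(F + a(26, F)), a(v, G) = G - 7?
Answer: -3701251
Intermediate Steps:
a(v, G) = -7 + G
m(F) = F*(-7 + 2*F) (m(F) = F*(F + (-7 + F)) = F*(-7 + 2*F))
m(-696) - 1*4674955 = -696*(-7 + 2*(-696)) - 1*4674955 = -696*(-7 - 1392) - 4674955 = -696*(-1399) - 4674955 = 973704 - 4674955 = -3701251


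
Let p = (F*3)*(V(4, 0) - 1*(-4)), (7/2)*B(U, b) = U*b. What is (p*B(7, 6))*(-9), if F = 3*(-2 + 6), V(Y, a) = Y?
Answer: -31104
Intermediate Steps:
B(U, b) = 2*U*b/7 (B(U, b) = 2*(U*b)/7 = 2*U*b/7)
F = 12 (F = 3*4 = 12)
p = 288 (p = (12*3)*(4 - 1*(-4)) = 36*(4 + 4) = 36*8 = 288)
(p*B(7, 6))*(-9) = (288*((2/7)*7*6))*(-9) = (288*12)*(-9) = 3456*(-9) = -31104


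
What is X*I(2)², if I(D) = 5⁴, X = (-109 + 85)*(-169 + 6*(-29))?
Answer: 3215625000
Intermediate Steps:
X = 8232 (X = -24*(-169 - 174) = -24*(-343) = 8232)
I(D) = 625
X*I(2)² = 8232*625² = 8232*390625 = 3215625000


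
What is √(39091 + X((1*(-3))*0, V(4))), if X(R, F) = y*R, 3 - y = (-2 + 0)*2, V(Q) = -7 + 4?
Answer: √39091 ≈ 197.71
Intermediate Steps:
V(Q) = -3
y = 7 (y = 3 - (-2 + 0)*2 = 3 - (-2)*2 = 3 - 1*(-4) = 3 + 4 = 7)
X(R, F) = 7*R
√(39091 + X((1*(-3))*0, V(4))) = √(39091 + 7*((1*(-3))*0)) = √(39091 + 7*(-3*0)) = √(39091 + 7*0) = √(39091 + 0) = √39091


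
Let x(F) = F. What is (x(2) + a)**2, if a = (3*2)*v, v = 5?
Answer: 1024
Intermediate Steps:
a = 30 (a = (3*2)*5 = 6*5 = 30)
(x(2) + a)**2 = (2 + 30)**2 = 32**2 = 1024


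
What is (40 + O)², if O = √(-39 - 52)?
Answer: (40 + I*√91)² ≈ 1509.0 + 763.15*I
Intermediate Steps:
O = I*√91 (O = √(-91) = I*√91 ≈ 9.5394*I)
(40 + O)² = (40 + I*√91)²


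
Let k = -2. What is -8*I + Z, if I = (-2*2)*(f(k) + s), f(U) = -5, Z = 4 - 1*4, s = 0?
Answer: -160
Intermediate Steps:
Z = 0 (Z = 4 - 4 = 0)
I = 20 (I = (-2*2)*(-5 + 0) = -4*(-5) = 20)
-8*I + Z = -8*20 + 0 = -160 + 0 = -160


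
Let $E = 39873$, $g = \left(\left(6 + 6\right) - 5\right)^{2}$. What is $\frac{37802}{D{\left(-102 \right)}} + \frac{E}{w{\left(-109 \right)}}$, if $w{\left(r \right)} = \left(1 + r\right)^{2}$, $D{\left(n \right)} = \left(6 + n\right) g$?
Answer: $- \frac{439861}{95256} \approx -4.6177$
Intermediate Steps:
$g = 49$ ($g = \left(12 - 5\right)^{2} = 7^{2} = 49$)
$D{\left(n \right)} = 294 + 49 n$ ($D{\left(n \right)} = \left(6 + n\right) 49 = 294 + 49 n$)
$\frac{37802}{D{\left(-102 \right)}} + \frac{E}{w{\left(-109 \right)}} = \frac{37802}{294 + 49 \left(-102\right)} + \frac{39873}{\left(1 - 109\right)^{2}} = \frac{37802}{294 - 4998} + \frac{39873}{\left(-108\right)^{2}} = \frac{37802}{-4704} + \frac{39873}{11664} = 37802 \left(- \frac{1}{4704}\right) + 39873 \cdot \frac{1}{11664} = - \frac{18901}{2352} + \frac{13291}{3888} = - \frac{439861}{95256}$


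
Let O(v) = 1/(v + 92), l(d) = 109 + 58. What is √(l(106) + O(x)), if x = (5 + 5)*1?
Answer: √1737570/102 ≈ 12.923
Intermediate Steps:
x = 10 (x = 10*1 = 10)
l(d) = 167
O(v) = 1/(92 + v)
√(l(106) + O(x)) = √(167 + 1/(92 + 10)) = √(167 + 1/102) = √(17035/102) = √1737570/102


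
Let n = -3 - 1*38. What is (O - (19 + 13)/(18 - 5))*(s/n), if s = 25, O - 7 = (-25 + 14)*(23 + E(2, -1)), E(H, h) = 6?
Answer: 102200/533 ≈ 191.74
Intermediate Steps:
n = -41 (n = -3 - 38 = -41)
O = -312 (O = 7 + (-25 + 14)*(23 + 6) = 7 - 11*29 = 7 - 319 = -312)
(O - (19 + 13)/(18 - 5))*(s/n) = (-312 - (19 + 13)/(18 - 5))*(25/(-41)) = (-312 - 32/13)*(25*(-1/41)) = (-312 - 32/13)*(-25/41) = -4088/13*(-25/41) = 102200/533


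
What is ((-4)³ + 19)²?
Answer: 2025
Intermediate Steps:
((-4)³ + 19)² = (-64 + 19)² = (-45)² = 2025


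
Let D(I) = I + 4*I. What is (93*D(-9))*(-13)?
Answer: 54405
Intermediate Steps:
D(I) = 5*I
(93*D(-9))*(-13) = (93*(5*(-9)))*(-13) = (93*(-45))*(-13) = -4185*(-13) = 54405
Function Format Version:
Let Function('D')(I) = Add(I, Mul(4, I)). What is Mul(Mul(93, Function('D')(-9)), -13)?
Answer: 54405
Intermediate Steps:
Function('D')(I) = Mul(5, I)
Mul(Mul(93, Function('D')(-9)), -13) = Mul(Mul(93, Mul(5, -9)), -13) = Mul(Mul(93, -45), -13) = Mul(-4185, -13) = 54405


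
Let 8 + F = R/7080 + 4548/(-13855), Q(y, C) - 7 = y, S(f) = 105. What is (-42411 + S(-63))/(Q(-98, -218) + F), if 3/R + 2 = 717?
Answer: 197813777132400/464437610869 ≈ 425.92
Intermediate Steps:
R = 3/715 (R = 3/(-2 + 717) = 3/715 ≈ 0.0041958)
Q(y, C) = 7 + y
F = -38941139469/4675785400 (F = -8 + ((3/715)/7080 + 4548/(-13855)) = -8 + ((3/715)*(1/7080) + 4548*(-1/13855)) = -8 + (1/1687400 - 4548/13855) = -8 - 1534856269/4675785400 = -38941139469/4675785400 ≈ -8.3283)
(-42411 + S(-63))/(Q(-98, -218) + F) = (-42411 + 105)/((7 - 98) - 38941139469/4675785400) = -42306/(-91 - 38941139469/4675785400) = -42306/(-464437610869/4675785400) = -42306*(-4675785400/464437610869) = 197813777132400/464437610869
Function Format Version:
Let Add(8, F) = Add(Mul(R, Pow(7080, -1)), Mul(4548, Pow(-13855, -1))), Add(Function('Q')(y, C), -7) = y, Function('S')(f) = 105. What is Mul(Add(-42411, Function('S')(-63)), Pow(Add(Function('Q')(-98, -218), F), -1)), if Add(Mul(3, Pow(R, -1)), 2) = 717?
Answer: Rational(197813777132400, 464437610869) ≈ 425.92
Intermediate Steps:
R = Rational(3, 715) (R = Mul(3, Pow(Add(-2, 717), -1)) = Mul(3, Pow(715, -1)) = Mul(3, Rational(1, 715)) = Rational(3, 715) ≈ 0.0041958)
Function('Q')(y, C) = Add(7, y)
F = Rational(-38941139469, 4675785400) (F = Add(-8, Add(Mul(Rational(3, 715), Pow(7080, -1)), Mul(4548, Pow(-13855, -1)))) = Add(-8, Add(Mul(Rational(3, 715), Rational(1, 7080)), Mul(4548, Rational(-1, 13855)))) = Add(-8, Add(Rational(1, 1687400), Rational(-4548, 13855))) = Add(-8, Rational(-1534856269, 4675785400)) = Rational(-38941139469, 4675785400) ≈ -8.3283)
Mul(Add(-42411, Function('S')(-63)), Pow(Add(Function('Q')(-98, -218), F), -1)) = Mul(Add(-42411, 105), Pow(Add(Add(7, -98), Rational(-38941139469, 4675785400)), -1)) = Mul(-42306, Pow(Add(-91, Rational(-38941139469, 4675785400)), -1)) = Mul(-42306, Pow(Rational(-464437610869, 4675785400), -1)) = Mul(-42306, Rational(-4675785400, 464437610869)) = Rational(197813777132400, 464437610869)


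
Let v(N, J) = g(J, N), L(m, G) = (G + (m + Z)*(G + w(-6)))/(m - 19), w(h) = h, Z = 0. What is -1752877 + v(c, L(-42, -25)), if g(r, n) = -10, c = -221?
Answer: -1752887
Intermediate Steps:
L(m, G) = (G + m*(-6 + G))/(-19 + m) (L(m, G) = (G + (m + 0)*(G - 6))/(m - 19) = (G + m*(-6 + G))/(-19 + m))
v(N, J) = -10
-1752877 + v(c, L(-42, -25)) = -1752877 - 10 = -1752887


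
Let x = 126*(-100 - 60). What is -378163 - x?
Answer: -358003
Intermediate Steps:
x = -20160 (x = 126*(-160) = -20160)
-378163 - x = -378163 - 1*(-20160) = -378163 + 20160 = -358003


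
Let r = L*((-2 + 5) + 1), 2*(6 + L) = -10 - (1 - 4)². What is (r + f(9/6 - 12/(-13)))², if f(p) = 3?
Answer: 3481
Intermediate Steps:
L = -31/2 (L = -6 + (-10 - (1 - 4)²)/2 = -6 + (-10 - 1*(-3)²)/2 = -6 + (-10 - 1*9)/2 = -6 + (-10 - 9)/2 = -6 + (½)*(-19) = -6 - 19/2 = -31/2 ≈ -15.500)
r = -62 (r = -31*((-2 + 5) + 1)/2 = -31*(3 + 1)/2 = -31/2*4 = -62)
(r + f(9/6 - 12/(-13)))² = (-62 + 3)² = (-59)² = 3481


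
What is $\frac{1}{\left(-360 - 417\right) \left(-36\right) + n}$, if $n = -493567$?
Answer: $- \frac{1}{465595} \approx -2.1478 \cdot 10^{-6}$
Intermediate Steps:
$\frac{1}{\left(-360 - 417\right) \left(-36\right) + n} = \frac{1}{\left(-360 - 417\right) \left(-36\right) - 493567} = \frac{1}{\left(-777\right) \left(-36\right) - 493567} = \frac{1}{27972 - 493567} = \frac{1}{-465595} = - \frac{1}{465595}$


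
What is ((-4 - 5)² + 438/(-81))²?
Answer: 4165681/729 ≈ 5714.2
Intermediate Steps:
((-4 - 5)² + 438/(-81))² = ((-9)² + 438*(-1/81))² = (81 - 146/27)² = (2041/27)² = 4165681/729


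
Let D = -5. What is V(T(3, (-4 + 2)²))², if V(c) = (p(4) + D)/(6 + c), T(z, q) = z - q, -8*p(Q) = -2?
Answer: 361/400 ≈ 0.90250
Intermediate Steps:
p(Q) = ¼ (p(Q) = -⅛*(-2) = ¼)
V(c) = -19/(4*(6 + c)) (V(c) = (¼ - 5)/(6 + c) = -19/(4*(6 + c)))
V(T(3, (-4 + 2)²))² = (-19/(24 + 4*(3 - (-4 + 2)²)))² = (-19/(24 + 4*(3 - 1*(-2)²)))² = (-19/(24 + 4*(3 - 1*4)))² = (-19/(24 + 4*(3 - 4)))² = (-19/(24 + 4*(-1)))² = (-19/(24 - 4))² = (-19/20)² = 361/400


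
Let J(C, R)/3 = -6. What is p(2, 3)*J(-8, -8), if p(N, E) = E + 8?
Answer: -198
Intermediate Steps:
J(C, R) = -18 (J(C, R) = 3*(-6) = -18)
p(N, E) = 8 + E
p(2, 3)*J(-8, -8) = (8 + 3)*(-18) = 11*(-18) = -198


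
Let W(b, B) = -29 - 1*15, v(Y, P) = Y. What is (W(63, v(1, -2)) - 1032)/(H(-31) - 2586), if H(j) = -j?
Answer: 1076/2555 ≈ 0.42113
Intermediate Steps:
W(b, B) = -44 (W(b, B) = -29 - 15 = -44)
(W(63, v(1, -2)) - 1032)/(H(-31) - 2586) = (-44 - 1032)/(-1*(-31) - 2586) = -1076/(31 - 2586) = -1076/(-2555) = -1076*(-1/2555) = 1076/2555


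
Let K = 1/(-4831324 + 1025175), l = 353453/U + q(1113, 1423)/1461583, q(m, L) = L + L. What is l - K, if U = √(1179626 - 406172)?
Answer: 10833761637/5563002673867 + 353453*√773454/773454 ≈ 401.90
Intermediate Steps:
q(m, L) = 2*L
U = √773454 ≈ 879.46
l = 2846/1461583 + 353453*√773454/773454 (l = 353453/(√773454) + (2*1423)/1461583 = 353453*(√773454/773454) + 2846*(1/1461583) = 353453*√773454/773454 + 2846/1461583 = 2846/1461583 + 353453*√773454/773454 ≈ 401.90)
K = -1/3806149 (K = 1/(-3806149) = -1/3806149 ≈ -2.6273e-7)
l - K = (2846/1461583 + 353453*√773454/773454) - 1*(-1/3806149) = (2846/1461583 + 353453*√773454/773454) + 1/3806149 = 10833761637/5563002673867 + 353453*√773454/773454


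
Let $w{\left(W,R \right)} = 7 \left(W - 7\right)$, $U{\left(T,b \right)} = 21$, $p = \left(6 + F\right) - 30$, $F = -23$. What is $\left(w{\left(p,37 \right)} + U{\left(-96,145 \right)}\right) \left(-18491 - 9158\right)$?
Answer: $9870693$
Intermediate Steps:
$p = -47$ ($p = \left(6 - 23\right) - 30 = -17 - 30 = -47$)
$w{\left(W,R \right)} = -49 + 7 W$ ($w{\left(W,R \right)} = 7 \left(-7 + W\right) = -49 + 7 W$)
$\left(w{\left(p,37 \right)} + U{\left(-96,145 \right)}\right) \left(-18491 - 9158\right) = \left(\left(-49 + 7 \left(-47\right)\right) + 21\right) \left(-18491 - 9158\right) = \left(\left(-49 - 329\right) + 21\right) \left(-27649\right) = \left(-378 + 21\right) \left(-27649\right) = \left(-357\right) \left(-27649\right) = 9870693$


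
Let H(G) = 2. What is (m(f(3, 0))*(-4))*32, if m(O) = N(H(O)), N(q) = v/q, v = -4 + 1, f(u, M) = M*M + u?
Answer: 192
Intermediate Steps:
f(u, M) = u + M² (f(u, M) = M² + u = u + M²)
v = -3
N(q) = -3/q
m(O) = -3/2
(m(f(3, 0))*(-4))*32 = -3/2*(-4)*32 = 6*32 = 192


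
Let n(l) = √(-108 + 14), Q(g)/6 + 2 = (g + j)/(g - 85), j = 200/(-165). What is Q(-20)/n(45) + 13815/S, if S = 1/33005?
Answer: 455964075 + 178*I*√94/1551 ≈ 4.5596e+8 + 1.1127*I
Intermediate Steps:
j = -40/33 (j = 200*(-1/165) = -40/33 ≈ -1.2121)
S = 1/33005 ≈ 3.0298e-5
Q(g) = -12 + 6*(-40/33 + g)/(-85 + g) (Q(g) = -12 + 6*((g - 40/33)/(g - 85)) = -12 + 6*((-40/33 + g)/(-85 + g)) = -12 + 6*(-40/33 + g)/(-85 + g))
n(l) = I*√94 (n(l) = √(-94) = I*√94)
Q(-20)/n(45) + 13815/S = (2*(5570 - 33*(-20))/(11*(-85 - 20)))/((I*√94)) + 13815/(1/33005) = ((2/11)*(5570 + 660)/(-105))*(-I*√94/94) + 13815*33005 = ((2/11)*(-1/105)*6230)*(-I*√94/94) + 455964075 = -(-178)*I*√94/1551 + 455964075 = 178*I*√94/1551 + 455964075 = 455964075 + 178*I*√94/1551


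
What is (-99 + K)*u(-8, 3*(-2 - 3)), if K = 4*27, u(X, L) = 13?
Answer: 117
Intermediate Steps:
K = 108
(-99 + K)*u(-8, 3*(-2 - 3)) = (-99 + 108)*13 = 9*13 = 117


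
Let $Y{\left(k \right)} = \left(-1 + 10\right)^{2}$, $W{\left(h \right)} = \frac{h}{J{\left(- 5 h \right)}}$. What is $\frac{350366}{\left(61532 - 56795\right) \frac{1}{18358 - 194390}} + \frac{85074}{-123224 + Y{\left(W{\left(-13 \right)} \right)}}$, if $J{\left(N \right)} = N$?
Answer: $- \frac{7594922226334354}{583328391} \approx -1.302 \cdot 10^{7}$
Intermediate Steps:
$W{\left(h \right)} = - \frac{1}{5}$ ($W{\left(h \right)} = \frac{h}{\left(-5\right) h} = h \left(- \frac{1}{5 h}\right) = - \frac{1}{5}$)
$Y{\left(k \right)} = 81$ ($Y{\left(k \right)} = 9^{2} = 81$)
$\frac{350366}{\left(61532 - 56795\right) \frac{1}{18358 - 194390}} + \frac{85074}{-123224 + Y{\left(W{\left(-13 \right)} \right)}} = \frac{350366}{\left(61532 - 56795\right) \frac{1}{18358 - 194390}} + \frac{85074}{-123224 + 81} = \frac{350366}{4737 \frac{1}{-176032}} + \frac{85074}{-123143} = \frac{350366}{4737 \left(- \frac{1}{176032}\right)} + 85074 \left(- \frac{1}{123143}\right) = \frac{350366}{- \frac{4737}{176032}} - \frac{85074}{123143} = 350366 \left(- \frac{176032}{4737}\right) - \frac{85074}{123143} = - \frac{61675627712}{4737} - \frac{85074}{123143} = - \frac{7594922226334354}{583328391}$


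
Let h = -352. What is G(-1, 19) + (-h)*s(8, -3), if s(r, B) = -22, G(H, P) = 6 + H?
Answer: -7739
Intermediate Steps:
G(-1, 19) + (-h)*s(8, -3) = (6 - 1) - 1*(-352)*(-22) = 5 + 352*(-22) = 5 - 7744 = -7739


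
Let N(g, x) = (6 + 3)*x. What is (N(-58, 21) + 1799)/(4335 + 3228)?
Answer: 1988/7563 ≈ 0.26286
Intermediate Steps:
N(g, x) = 9*x
(N(-58, 21) + 1799)/(4335 + 3228) = (9*21 + 1799)/(4335 + 3228) = (189 + 1799)/7563 = 1988*(1/7563) = 1988/7563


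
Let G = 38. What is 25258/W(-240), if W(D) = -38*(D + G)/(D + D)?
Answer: -3030960/1919 ≈ -1579.4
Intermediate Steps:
W(D) = -19*(38 + D)/D (W(D) = -38*(D + 38)/(D + D) = -38*(38 + D)/(2*D) = -19*(38 + D)/D)
25258/W(-240) = 25258/(-19 - 722/(-240)) = 25258/(-19 - 722*(-1/240)) = 25258/(-19 + 361/120) = 25258/(-1919/120) = 25258*(-120/1919) = -3030960/1919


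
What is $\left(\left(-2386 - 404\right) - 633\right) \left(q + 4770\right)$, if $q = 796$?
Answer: $-19052418$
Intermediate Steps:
$\left(\left(-2386 - 404\right) - 633\right) \left(q + 4770\right) = \left(\left(-2386 - 404\right) - 633\right) \left(796 + 4770\right) = \left(-2790 - 633\right) 5566 = \left(-3423\right) 5566 = -19052418$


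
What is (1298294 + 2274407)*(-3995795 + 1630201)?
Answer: -8451560049394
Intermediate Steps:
(1298294 + 2274407)*(-3995795 + 1630201) = 3572701*(-2365594) = -8451560049394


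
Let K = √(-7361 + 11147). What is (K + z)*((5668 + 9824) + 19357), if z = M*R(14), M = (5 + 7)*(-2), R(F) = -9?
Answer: 7527384 + 34849*√3786 ≈ 9.6717e+6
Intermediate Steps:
M = -24 (M = 12*(-2) = -24)
z = 216 (z = -24*(-9) = 216)
K = √3786 ≈ 61.530
(K + z)*((5668 + 9824) + 19357) = (√3786 + 216)*((5668 + 9824) + 19357) = (216 + √3786)*(15492 + 19357) = (216 + √3786)*34849 = 7527384 + 34849*√3786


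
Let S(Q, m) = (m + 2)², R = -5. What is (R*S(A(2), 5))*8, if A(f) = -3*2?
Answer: -1960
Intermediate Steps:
A(f) = -6
S(Q, m) = (2 + m)²
(R*S(A(2), 5))*8 = -5*(2 + 5)²*8 = -5*7²*8 = -5*49*8 = -245*8 = -1960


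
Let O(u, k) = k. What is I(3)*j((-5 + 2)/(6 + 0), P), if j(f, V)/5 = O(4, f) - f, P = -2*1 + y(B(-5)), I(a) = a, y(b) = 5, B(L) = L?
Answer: 0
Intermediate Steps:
P = 3 (P = -2*1 + 5 = -2 + 5 = 3)
j(f, V) = 0 (j(f, V) = 5*(f - f) = 5*0 = 0)
I(3)*j((-5 + 2)/(6 + 0), P) = 3*0 = 0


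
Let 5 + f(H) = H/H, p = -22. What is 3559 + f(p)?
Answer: 3555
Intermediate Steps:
f(H) = -4 (f(H) = -5 + H/H = -5 + 1 = -4)
3559 + f(p) = 3559 - 4 = 3555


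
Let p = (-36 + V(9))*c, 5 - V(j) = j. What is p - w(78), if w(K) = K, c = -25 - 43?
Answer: 2642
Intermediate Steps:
V(j) = 5 - j
c = -68
p = 2720 (p = (-36 + (5 - 1*9))*(-68) = (-36 + (5 - 9))*(-68) = (-36 - 4)*(-68) = -40*(-68) = 2720)
p - w(78) = 2720 - 1*78 = 2720 - 78 = 2642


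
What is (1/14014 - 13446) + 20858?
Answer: 103871769/14014 ≈ 7412.0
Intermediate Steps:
(1/14014 - 13446) + 20858 = -188432243/14014 + 20858 = 103871769/14014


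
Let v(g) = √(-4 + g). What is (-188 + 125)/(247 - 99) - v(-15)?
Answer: -63/148 - I*√19 ≈ -0.42568 - 4.3589*I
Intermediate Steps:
(-188 + 125)/(247 - 99) - v(-15) = (-188 + 125)/(247 - 99) - √(-4 - 15) = -63/148 - √(-19) = -63*1/148 - I*√19 = -63/148 - I*√19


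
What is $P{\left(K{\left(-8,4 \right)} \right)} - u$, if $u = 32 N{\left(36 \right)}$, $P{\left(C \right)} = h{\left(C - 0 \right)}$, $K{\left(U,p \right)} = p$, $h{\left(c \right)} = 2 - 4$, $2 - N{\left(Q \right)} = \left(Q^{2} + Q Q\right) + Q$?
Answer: $84030$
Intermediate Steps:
$N{\left(Q \right)} = 2 - Q - 2 Q^{2}$ ($N{\left(Q \right)} = 2 - \left(\left(Q^{2} + Q Q\right) + Q\right) = 2 - \left(\left(Q^{2} + Q^{2}\right) + Q\right) = 2 - \left(2 Q^{2} + Q\right) = 2 - \left(Q + 2 Q^{2}\right) = 2 - Q - 2 Q^{2}$)
$h{\left(c \right)} = -2$ ($h{\left(c \right)} = 2 - 4 = -2$)
$P{\left(C \right)} = -2$
$u = -84032$ ($u = 32 \left(2 - 36 - 2 \cdot 36^{2}\right) = 32 \left(2 - 36 - 2592\right) = 32 \left(-2626\right) = -84032$)
$P{\left(K{\left(-8,4 \right)} \right)} - u = -2 - -84032 = -2 + 84032 = 84030$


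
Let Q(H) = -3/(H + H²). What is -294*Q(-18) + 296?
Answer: 5081/17 ≈ 298.88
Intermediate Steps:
Q(H) = -3/(H + H²)
-294*Q(-18) + 296 = -(-882)/((-18)*(1 - 18)) + 296 = -(-882)*(-1)/(18*(-17)) + 296 = -(-882)*(-1)*(-1)/(18*17) + 296 = -294*(-1/102) + 296 = 49/17 + 296 = 5081/17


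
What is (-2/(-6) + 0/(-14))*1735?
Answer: 1735/3 ≈ 578.33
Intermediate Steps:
(-2/(-6) + 0/(-14))*1735 = (-2*(-1/6) + 0*(-1/14))*1735 = (1/3 + 0)*1735 = (1/3)*1735 = 1735/3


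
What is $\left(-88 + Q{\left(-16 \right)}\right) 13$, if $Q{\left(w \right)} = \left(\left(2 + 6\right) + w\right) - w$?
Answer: $-1040$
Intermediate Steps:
$Q{\left(w \right)} = 8$ ($Q{\left(w \right)} = \left(8 + w\right) - w = 8$)
$\left(-88 + Q{\left(-16 \right)}\right) 13 = \left(-88 + 8\right) 13 = \left(-80\right) 13 = -1040$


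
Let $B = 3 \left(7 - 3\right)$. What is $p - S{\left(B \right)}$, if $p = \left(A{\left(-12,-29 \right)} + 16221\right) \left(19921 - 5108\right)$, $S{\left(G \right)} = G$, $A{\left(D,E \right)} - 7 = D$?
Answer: $240207596$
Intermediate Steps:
$B = 12$ ($B = 3 \cdot 4 = 12$)
$A{\left(D,E \right)} = 7 + D$
$p = 240207608$ ($p = \left(\left(7 - 12\right) + 16221\right) \left(19921 - 5108\right) = \left(-5 + 16221\right) 14813 = 16216 \cdot 14813 = 240207608$)
$p - S{\left(B \right)} = 240207608 - 12 = 240207596$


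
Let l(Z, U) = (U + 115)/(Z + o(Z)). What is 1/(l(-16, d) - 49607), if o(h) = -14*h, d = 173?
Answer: -13/644873 ≈ -2.0159e-5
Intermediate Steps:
l(Z, U) = -(115 + U)/(13*Z) (l(Z, U) = (U + 115)/(Z - 14*Z) = (115 + U)/((-13*Z)) = (115 + U)*(-1/(13*Z)) = -(115 + U)/(13*Z))
1/(l(-16, d) - 49607) = 1/((1/13)*(-115 - 1*173)/(-16) - 49607) = 1/((1/13)*(-1/16)*(-115 - 173) - 49607) = 1/((1/13)*(-1/16)*(-288) - 49607) = 1/(18/13 - 49607) = 1/(-644873/13) = -13/644873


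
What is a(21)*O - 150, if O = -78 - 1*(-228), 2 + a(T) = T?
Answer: 2700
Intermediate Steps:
a(T) = -2 + T
O = 150 (O = -78 + 228 = 150)
a(21)*O - 150 = (-2 + 21)*150 - 150 = 19*150 - 150 = 2850 - 150 = 2700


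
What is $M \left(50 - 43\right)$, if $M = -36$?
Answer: $-252$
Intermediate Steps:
$M \left(50 - 43\right) = - 36 \left(50 - 43\right) = \left(-36\right) 7 = -252$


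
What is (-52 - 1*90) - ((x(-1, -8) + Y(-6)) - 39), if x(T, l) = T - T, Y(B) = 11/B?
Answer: -607/6 ≈ -101.17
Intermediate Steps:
x(T, l) = 0
(-52 - 1*90) - ((x(-1, -8) + Y(-6)) - 39) = (-52 - 1*90) - ((0 + 11/(-6)) - 39) = (-52 - 90) - ((0 + 11*(-⅙)) - 39) = -142 - ((0 - 11/6) - 39) = -142 - (-11/6 - 39) = -142 - 1*(-245/6) = -142 + 245/6 = -607/6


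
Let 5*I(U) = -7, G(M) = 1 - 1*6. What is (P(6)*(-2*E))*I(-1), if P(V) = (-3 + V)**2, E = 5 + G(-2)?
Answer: 0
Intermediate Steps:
G(M) = -5 (G(M) = 1 - 6 = -5)
E = 0 (E = 5 - 5 = 0)
I(U) = -7/5 (I(U) = (1/5)*(-7) = -7/5)
(P(6)*(-2*E))*I(-1) = ((-3 + 6)**2*(-2*0))*(-7/5) = (3**2*0)*(-7/5) = (9*0)*(-7/5) = 0*(-7/5) = 0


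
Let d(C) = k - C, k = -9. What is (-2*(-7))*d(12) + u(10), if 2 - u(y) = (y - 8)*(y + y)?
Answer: -332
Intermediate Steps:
u(y) = 2 - 2*y*(-8 + y) (u(y) = 2 - (y - 8)*(y + y) = 2 - (-8 + y)*2*y = 2 - 2*y*(-8 + y))
d(C) = -9 - C
(-2*(-7))*d(12) + u(10) = (-2*(-7))*(-9 - 1*12) + (2 - 2*10² + 16*10) = 14*(-9 - 12) + (2 - 2*100 + 160) = 14*(-21) + (2 - 200 + 160) = -294 - 38 = -332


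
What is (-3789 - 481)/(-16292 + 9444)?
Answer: 2135/3424 ≈ 0.62354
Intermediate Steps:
(-3789 - 481)/(-16292 + 9444) = -4270/(-6848) = -4270*(-1/6848) = 2135/3424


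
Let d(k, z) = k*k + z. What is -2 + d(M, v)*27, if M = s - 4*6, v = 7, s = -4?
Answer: 21355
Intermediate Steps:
M = -28 (M = -4 - 4*6 = -4 - 24 = -28)
d(k, z) = z + k² (d(k, z) = k² + z = z + k²)
-2 + d(M, v)*27 = -2 + (7 + (-28)²)*27 = -2 + (7 + 784)*27 = -2 + 791*27 = -2 + 21357 = 21355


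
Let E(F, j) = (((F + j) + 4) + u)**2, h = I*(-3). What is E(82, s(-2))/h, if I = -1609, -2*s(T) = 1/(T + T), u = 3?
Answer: 508369/308928 ≈ 1.6456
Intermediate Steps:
s(T) = -1/(4*T) (s(T) = -1/(2*(T + T)) = -1/(2*T)/2 = -1/(4*T))
h = 4827 (h = -1609*(-3) = 4827)
E(F, j) = (7 + F + j)**2 (E(F, j) = (((F + j) + 4) + 3)**2 = ((4 + F + j) + 3)**2 = (7 + F + j)**2)
E(82, s(-2))/h = (7 + 82 - 1/4/(-2))**2/4827 = (7 + 82 - 1/4*(-1/2))**2*(1/4827) = (7 + 82 + 1/8)**2*(1/4827) = (713/8)**2*(1/4827) = (508369/64)*(1/4827) = 508369/308928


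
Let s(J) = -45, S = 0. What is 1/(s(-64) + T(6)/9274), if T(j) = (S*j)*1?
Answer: -1/45 ≈ -0.022222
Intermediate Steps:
T(j) = 0 (T(j) = (0*j)*1 = 0*1 = 0)
1/(s(-64) + T(6)/9274) = 1/(-45 + 0/9274) = 1/(-45 + 0*(1/9274)) = 1/(-45 + 0) = 1/(-45) = -1/45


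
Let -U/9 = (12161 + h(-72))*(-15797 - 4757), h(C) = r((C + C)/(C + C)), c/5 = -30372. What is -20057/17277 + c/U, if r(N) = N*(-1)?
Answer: -250663535453/215907766464 ≈ -1.1610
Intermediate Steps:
c = -151860 (c = 5*(-30372) = -151860)
r(N) = -N
h(C) = -1 (h(C) = -(C + C)/(C + C) = -2*C/(2*C) = -2*C*1/(2*C) = -1*1 = -1)
U = 2249429760 (U = -9*(12161 - 1)*(-15797 - 4757) = -109440*(-20554) = -9*(-249936640) = 2249429760)
-20057/17277 + c/U = -20057/17277 - 151860/2249429760 = -20057*1/17277 - 151860*1/2249429760 = -20057/17277 - 2531/37490496 = -250663535453/215907766464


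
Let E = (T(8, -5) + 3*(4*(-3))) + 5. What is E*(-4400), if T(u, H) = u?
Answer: 101200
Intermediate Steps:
E = -23 (E = (8 + 3*(4*(-3))) + 5 = (8 + 3*(-12)) + 5 = (8 - 36) + 5 = -28 + 5 = -23)
E*(-4400) = -23*(-4400) = 101200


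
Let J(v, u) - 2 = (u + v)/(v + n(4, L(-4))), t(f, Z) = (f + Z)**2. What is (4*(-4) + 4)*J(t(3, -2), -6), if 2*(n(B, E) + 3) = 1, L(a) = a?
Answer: -64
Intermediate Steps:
n(B, E) = -5/2 (n(B, E) = -3 + (1/2)*1 = -3 + 1/2 = -5/2)
t(f, Z) = (Z + f)**2
J(v, u) = 2 + (u + v)/(-5/2 + v) (J(v, u) = 2 + (u + v)/(v - 5/2) = 2 + (u + v)/(-5/2 + v))
(4*(-4) + 4)*J(t(3, -2), -6) = (4*(-4) + 4)*(2*(-5 - 6 + 3*(-2 + 3)**2)/(-5 + 2*(-2 + 3)**2)) = (-16 + 4)*(2*(-5 - 6 + 3*1**2)/(-5 + 2*1**2)) = -24*(-5 - 6 + 3*1)/(-5 + 2*1) = -24*(-5 - 6 + 3)/(-5 + 2) = -24*(-8)/(-3) = -24*(-1)*(-8)/3 = -12*16/3 = -64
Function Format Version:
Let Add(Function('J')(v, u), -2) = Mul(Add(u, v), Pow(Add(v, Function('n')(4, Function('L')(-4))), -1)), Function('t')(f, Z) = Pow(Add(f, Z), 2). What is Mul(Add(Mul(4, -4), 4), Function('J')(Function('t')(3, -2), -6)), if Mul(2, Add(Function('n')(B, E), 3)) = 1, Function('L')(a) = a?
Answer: -64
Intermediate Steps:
Function('n')(B, E) = Rational(-5, 2) (Function('n')(B, E) = Add(-3, Mul(Rational(1, 2), 1)) = Add(-3, Rational(1, 2)) = Rational(-5, 2))
Function('t')(f, Z) = Pow(Add(Z, f), 2)
Function('J')(v, u) = Add(2, Mul(Pow(Add(Rational(-5, 2), v), -1), Add(u, v))) (Function('J')(v, u) = Add(2, Mul(Add(u, v), Pow(Add(v, Rational(-5, 2)), -1))) = Add(2, Mul(Add(u, v), Pow(Add(Rational(-5, 2), v), -1))) = Add(2, Mul(Pow(Add(Rational(-5, 2), v), -1), Add(u, v))))
Mul(Add(Mul(4, -4), 4), Function('J')(Function('t')(3, -2), -6)) = Mul(Add(Mul(4, -4), 4), Mul(2, Pow(Add(-5, Mul(2, Pow(Add(-2, 3), 2))), -1), Add(-5, -6, Mul(3, Pow(Add(-2, 3), 2))))) = Mul(Add(-16, 4), Mul(2, Pow(Add(-5, Mul(2, Pow(1, 2))), -1), Add(-5, -6, Mul(3, Pow(1, 2))))) = Mul(-12, Mul(2, Pow(Add(-5, Mul(2, 1)), -1), Add(-5, -6, Mul(3, 1)))) = Mul(-12, Mul(2, Pow(Add(-5, 2), -1), Add(-5, -6, 3))) = Mul(-12, Mul(2, Pow(-3, -1), -8)) = Mul(-12, Mul(2, Rational(-1, 3), -8)) = Mul(-12, Rational(16, 3)) = -64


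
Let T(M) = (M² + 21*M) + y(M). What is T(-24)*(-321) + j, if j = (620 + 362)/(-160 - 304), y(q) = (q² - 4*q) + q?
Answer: -53620331/232 ≈ -2.3112e+5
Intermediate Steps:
y(q) = q² - 3*q
T(M) = M² + 21*M + M*(-3 + M) (T(M) = (M² + 21*M) + M*(-3 + M) = M² + 21*M + M*(-3 + M))
j = -491/232 (j = 982/(-464) = 982*(-1/464) = -491/232 ≈ -2.1164)
T(-24)*(-321) + j = (2*(-24)*(9 - 24))*(-321) - 491/232 = (2*(-24)*(-15))*(-321) - 491/232 = 720*(-321) - 491/232 = -231120 - 491/232 = -53620331/232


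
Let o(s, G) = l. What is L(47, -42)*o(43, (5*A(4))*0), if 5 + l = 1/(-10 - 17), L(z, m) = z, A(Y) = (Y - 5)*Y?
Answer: -6392/27 ≈ -236.74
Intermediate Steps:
A(Y) = Y*(-5 + Y) (A(Y) = (-5 + Y)*Y = Y*(-5 + Y))
l = -136/27 (l = -5 + 1/(-10 - 17) = -5 + 1/(-27) = -5 - 1/27 = -136/27 ≈ -5.0370)
o(s, G) = -136/27
L(47, -42)*o(43, (5*A(4))*0) = 47*(-136/27) = -6392/27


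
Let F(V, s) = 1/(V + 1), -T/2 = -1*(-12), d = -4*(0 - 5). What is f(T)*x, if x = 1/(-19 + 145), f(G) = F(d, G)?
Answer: 1/2646 ≈ 0.00037793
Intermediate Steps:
d = 20 (d = -4*(-5) = 20)
T = -24 (T = -(-2)*(-12) = -2*12 = -24)
F(V, s) = 1/(1 + V)
f(G) = 1/21 (f(G) = 1/(1 + 20) = 1/21)
x = 1/126 ≈ 0.0079365
f(T)*x = (1/21)*(1/126) = 1/2646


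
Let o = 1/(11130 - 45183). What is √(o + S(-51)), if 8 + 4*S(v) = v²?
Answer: 5*√120274412781/68106 ≈ 25.461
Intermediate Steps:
o = -1/34053 (o = 1/(-34053) = -1/34053 ≈ -2.9366e-5)
S(v) = -2 + v²/4
√(o + S(-51)) = √(-1/34053 + (-2 + (¼)*(-51)²)) = √(-1/34053 + (-2 + (¼)*2601)) = √(-1/34053 + (-2 + 2601/4)) = √(-1/34053 + 2593/4) = √(88299425/136212) = 5*√120274412781/68106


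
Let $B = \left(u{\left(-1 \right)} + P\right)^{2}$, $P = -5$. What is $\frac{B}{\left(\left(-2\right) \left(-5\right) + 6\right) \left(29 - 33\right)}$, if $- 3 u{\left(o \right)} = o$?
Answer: $- \frac{49}{144} \approx -0.34028$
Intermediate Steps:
$u{\left(o \right)} = - \frac{o}{3}$
$B = \frac{196}{9}$ ($B = \left(\left(- \frac{1}{3}\right) \left(-1\right) - 5\right)^{2} = \left(\frac{1}{3} - 5\right)^{2} = \left(- \frac{14}{3}\right)^{2} = \frac{196}{9} \approx 21.778$)
$\frac{B}{\left(\left(-2\right) \left(-5\right) + 6\right) \left(29 - 33\right)} = \frac{196}{9 \left(\left(-2\right) \left(-5\right) + 6\right) \left(29 - 33\right)} = \frac{196}{9 \left(10 + 6\right) \left(-4\right)} = \frac{196}{9 \cdot 16 \left(-4\right)} = \frac{196}{9 \left(-64\right)} = \frac{196}{9} \left(- \frac{1}{64}\right) = - \frac{49}{144}$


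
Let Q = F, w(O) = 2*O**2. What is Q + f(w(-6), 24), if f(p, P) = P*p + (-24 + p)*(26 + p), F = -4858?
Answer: 1574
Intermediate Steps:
Q = -4858
Q + f(w(-6), 24) = -4858 + (-624 + (2*(-6)**2)**2 + 2*(2*(-6)**2) + 24*(2*(-6)**2)) = -4858 + (-624 + (2*36)**2 + 2*(2*36) + 24*(2*36)) = -4858 + (-624 + 72**2 + 2*72 + 24*72) = -4858 + (-624 + 5184 + 144 + 1728) = -4858 + 6432 = 1574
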